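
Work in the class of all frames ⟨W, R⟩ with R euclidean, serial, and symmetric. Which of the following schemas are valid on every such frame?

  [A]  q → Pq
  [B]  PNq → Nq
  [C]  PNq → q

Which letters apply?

Serial, symmetric and euclidean together give transitive (from symmetry + euclidean) and then reflexive; the relation is an equivalence.
(A) the dual of axiom T: valid iff R is reflexive. Every such R is reflexive — valid.
(B) the dual of axiom 5: valid iff R is euclidean. Every such R is euclidean — valid.
(C) PNq → q (the dual of axiom B) characterises the symmetric frames. Every such R is symmetric — valid.

A, B, C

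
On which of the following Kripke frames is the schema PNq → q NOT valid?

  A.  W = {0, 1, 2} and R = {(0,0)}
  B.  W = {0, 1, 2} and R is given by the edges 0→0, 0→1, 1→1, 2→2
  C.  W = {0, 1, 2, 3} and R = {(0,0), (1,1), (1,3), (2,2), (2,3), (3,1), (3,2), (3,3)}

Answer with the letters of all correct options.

B

The schema PNq → q is the dual of axiom B; it is valid on a frame iff R is symmetric.
(A) R is symmetric (every R-edge is matched by its reverse), so the schema is valid here.
(B) R is not symmetric (0 R 1 but not 1 R 0), so the schema fails here.
(C) R is symmetric (every R-edge is matched by its reverse), so the schema is valid here.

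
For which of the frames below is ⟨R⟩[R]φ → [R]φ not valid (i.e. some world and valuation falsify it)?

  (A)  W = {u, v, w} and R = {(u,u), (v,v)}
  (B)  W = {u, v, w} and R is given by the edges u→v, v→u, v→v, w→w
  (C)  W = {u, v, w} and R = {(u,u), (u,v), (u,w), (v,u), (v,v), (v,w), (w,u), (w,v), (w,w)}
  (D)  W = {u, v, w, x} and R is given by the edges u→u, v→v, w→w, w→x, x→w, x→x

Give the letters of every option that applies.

The schema ⟨R⟩[R]φ → [R]φ is the dual of axiom 5; it is valid on a frame iff R is euclidean.
(A) R is euclidean (any two R-successors of the same world are R-related), so the schema is valid here.
(B) R is not euclidean (v R u and v R u but not u R u), so the schema fails here.
(C) R is euclidean (any two R-successors of the same world are R-related), so the schema is valid here.
(D) R is euclidean (any two R-successors of the same world are R-related), so the schema is valid here.

B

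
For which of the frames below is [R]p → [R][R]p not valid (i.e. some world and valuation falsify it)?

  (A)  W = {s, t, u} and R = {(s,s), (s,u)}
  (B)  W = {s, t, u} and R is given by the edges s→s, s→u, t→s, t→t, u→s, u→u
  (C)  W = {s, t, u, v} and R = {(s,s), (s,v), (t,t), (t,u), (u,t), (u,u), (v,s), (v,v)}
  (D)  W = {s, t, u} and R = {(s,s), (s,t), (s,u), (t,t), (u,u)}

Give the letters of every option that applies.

B

The schema [R]p → [R][R]p is axiom 4; it is valid on a frame iff R is transitive.
(A) R is transitive (R is closed under composition), so the schema is valid here.
(B) R is not transitive (t R s and s R u but not t R u), so the schema fails here.
(C) R is transitive (R is closed under composition), so the schema is valid here.
(D) R is transitive (R is closed under composition), so the schema is valid here.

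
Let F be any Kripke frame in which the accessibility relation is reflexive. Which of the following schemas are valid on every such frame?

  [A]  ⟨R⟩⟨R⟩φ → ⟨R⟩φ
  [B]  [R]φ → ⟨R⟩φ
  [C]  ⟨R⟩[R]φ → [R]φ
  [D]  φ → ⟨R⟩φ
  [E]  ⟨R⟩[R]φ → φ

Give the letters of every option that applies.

A reflexive relation is serial.
(A) ⟨R⟩⟨R⟩φ → ⟨R⟩φ is the dual of axiom 4, which corresponds to transitivity. Such an R need not be transitive — not valid.
(B) [R]φ → ⟨R⟩φ (axiom D) characterises the serial frames. Every such R is serial — valid.
(C) ⟨R⟩[R]φ → [R]φ is the dual of axiom 5, which corresponds to the euclidean property. Such an R need not be euclidean — not valid.
(D) φ → ⟨R⟩φ (the dual of axiom T) characterises the reflexive frames. Every such R is reflexive — valid.
(E) ⟨R⟩[R]φ → φ (the dual of axiom B) characterises the symmetric frames. Such an R need not be symmetric — not valid.

B, D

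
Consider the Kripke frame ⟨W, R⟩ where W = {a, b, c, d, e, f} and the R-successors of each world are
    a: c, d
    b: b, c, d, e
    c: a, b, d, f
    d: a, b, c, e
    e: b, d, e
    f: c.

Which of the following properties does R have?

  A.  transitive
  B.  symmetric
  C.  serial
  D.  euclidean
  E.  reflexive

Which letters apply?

(A) not transitive: a R c and c R a but not a R a.
(B) symmetric: every R-edge is matched by its reverse.
(C) serial: every world has an R-successor.
(D) not euclidean: b R c and b R e but not c R e.
(E) not reflexive: not a R a.

B, C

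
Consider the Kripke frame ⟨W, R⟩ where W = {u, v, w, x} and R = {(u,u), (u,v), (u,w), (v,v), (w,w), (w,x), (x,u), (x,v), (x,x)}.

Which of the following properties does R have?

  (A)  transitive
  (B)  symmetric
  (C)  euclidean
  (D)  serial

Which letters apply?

(A) not transitive: u R w and w R x but not u R x.
(B) not symmetric: u R v but not v R u.
(C) not euclidean: u R v and u R u but not v R u.
(D) serial: every world has an R-successor.

D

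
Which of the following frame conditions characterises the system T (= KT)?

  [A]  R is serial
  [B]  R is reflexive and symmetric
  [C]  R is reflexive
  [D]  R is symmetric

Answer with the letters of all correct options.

(A) this class determines D, not T (= KT).
(B) this class determines B (= KTB), not T (= KT).
(C) T (= KT) is sound and complete for exactly this class.
(D) this class determines KB, not T (= KT).

C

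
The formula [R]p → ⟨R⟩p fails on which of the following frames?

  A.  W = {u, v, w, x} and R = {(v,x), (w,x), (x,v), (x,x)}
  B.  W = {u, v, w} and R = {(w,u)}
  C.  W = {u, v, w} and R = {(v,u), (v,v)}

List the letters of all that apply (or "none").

The schema [R]p → ⟨R⟩p is axiom D; it is valid on a frame iff R is serial.
(A) R is not serial (u has no R-successor), so the schema fails here.
(B) R is not serial (u has no R-successor), so the schema fails here.
(C) R is not serial (u has no R-successor), so the schema fails here.

A, B, C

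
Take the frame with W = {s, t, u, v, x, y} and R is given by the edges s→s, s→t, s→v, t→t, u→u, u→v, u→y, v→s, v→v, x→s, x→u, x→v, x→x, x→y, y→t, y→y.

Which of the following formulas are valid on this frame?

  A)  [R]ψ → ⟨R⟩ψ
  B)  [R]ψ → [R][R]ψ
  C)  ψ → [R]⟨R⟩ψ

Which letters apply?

R is not symmetric: s R t but not t R s.
R is not transitive: u R v and v R s but not u R s.
R is serial: every world has an R-successor.
(A) [R]ψ → ⟨R⟩ψ is axiom D; it is valid on a frame exactly when R is serial. R is serial, so valid.
(B) axiom 4: valid iff R is transitive. R is not transitive — not valid.
(C) axiom B: valid iff R is symmetric. R is not symmetric — not valid.

A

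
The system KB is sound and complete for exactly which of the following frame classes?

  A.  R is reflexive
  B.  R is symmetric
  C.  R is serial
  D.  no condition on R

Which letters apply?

(A) this class determines T (= KT), not KB.
(B) KB is sound and complete for exactly this class.
(C) this class determines D, not KB.
(D) this class determines K, not KB.

B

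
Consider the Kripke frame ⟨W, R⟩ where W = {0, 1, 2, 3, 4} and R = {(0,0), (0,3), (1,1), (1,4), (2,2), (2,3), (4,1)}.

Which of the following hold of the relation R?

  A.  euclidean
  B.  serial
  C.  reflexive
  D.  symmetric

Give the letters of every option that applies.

(A) not euclidean: 0 R 3 and 0 R 0 but not 3 R 0.
(B) not serial: 3 has no R-successor.
(C) not reflexive: not 3 R 3.
(D) not symmetric: 0 R 3 but not 3 R 0.

none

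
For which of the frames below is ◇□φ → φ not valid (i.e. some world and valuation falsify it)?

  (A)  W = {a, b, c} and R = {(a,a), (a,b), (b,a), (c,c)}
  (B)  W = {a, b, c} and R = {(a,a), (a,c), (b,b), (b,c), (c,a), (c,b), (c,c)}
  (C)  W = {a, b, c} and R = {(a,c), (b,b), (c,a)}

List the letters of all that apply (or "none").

The schema ◇□φ → φ is the dual of axiom B; it is valid on a frame iff R is symmetric.
(A) R is symmetric (every R-edge is matched by its reverse), so the schema is valid here.
(B) R is symmetric (every R-edge is matched by its reverse), so the schema is valid here.
(C) R is symmetric (every R-edge is matched by its reverse), so the schema is valid here.

none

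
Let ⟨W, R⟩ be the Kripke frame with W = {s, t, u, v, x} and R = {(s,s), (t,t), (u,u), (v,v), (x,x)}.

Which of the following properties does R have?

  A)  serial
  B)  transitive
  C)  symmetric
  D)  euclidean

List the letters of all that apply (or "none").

A, B, C, D

(A) serial: every world has an R-successor.
(B) transitive: R is closed under composition.
(C) symmetric: every R-edge is matched by its reverse.
(D) euclidean: any two R-successors of the same world are R-related.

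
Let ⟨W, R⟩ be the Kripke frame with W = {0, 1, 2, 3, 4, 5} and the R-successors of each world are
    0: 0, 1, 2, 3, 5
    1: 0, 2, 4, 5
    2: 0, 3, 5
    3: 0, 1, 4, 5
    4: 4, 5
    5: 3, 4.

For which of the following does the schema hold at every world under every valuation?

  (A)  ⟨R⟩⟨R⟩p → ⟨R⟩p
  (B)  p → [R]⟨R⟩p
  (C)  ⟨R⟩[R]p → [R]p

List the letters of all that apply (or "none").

R is not symmetric: 0 R 5 but not 5 R 0.
R is not transitive: 0 R 1 and 1 R 4 but not 0 R 4.
R is not euclidean: 0 R 1 and 0 R 3 but not 1 R 3.
(A) ⟨R⟩⟨R⟩p → ⟨R⟩p is the dual of axiom 4, which corresponds to transitivity. R is not transitive — not valid.
(B) p → [R]⟨R⟩p is axiom B, which corresponds to symmetry. R is not symmetric — not valid.
(C) ⟨R⟩[R]p → [R]p (the dual of axiom 5) characterises the euclidean frames. R is not euclidean — not valid.

none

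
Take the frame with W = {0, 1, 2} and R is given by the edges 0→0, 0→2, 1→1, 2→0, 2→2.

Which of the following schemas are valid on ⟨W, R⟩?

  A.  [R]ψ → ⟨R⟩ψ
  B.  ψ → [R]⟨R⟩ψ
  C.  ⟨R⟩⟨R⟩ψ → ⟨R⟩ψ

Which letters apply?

R is symmetric: every R-edge is matched by its reverse.
R is transitive: R is closed under composition.
R is serial: every world has an R-successor.
(A) [R]ψ → ⟨R⟩ψ is axiom D; it is valid on a frame exactly when R is serial. R is serial, so valid.
(B) ψ → [R]⟨R⟩ψ is axiom B, which corresponds to symmetry. R is symmetric — valid.
(C) ⟨R⟩⟨R⟩ψ → ⟨R⟩ψ (the dual of axiom 4) characterises the transitive frames. R is transitive — valid.

A, B, C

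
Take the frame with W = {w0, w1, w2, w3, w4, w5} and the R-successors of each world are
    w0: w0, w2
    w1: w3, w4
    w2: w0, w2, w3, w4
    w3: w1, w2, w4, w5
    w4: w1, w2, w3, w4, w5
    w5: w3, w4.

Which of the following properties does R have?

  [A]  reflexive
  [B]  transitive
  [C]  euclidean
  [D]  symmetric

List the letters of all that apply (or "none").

D

(A) not reflexive: not w1 R w1.
(B) not transitive: w0 R w2 and w2 R w3 but not w0 R w3.
(C) not euclidean: w2 R w0 and w2 R w3 but not w0 R w3.
(D) symmetric: every R-edge is matched by its reverse.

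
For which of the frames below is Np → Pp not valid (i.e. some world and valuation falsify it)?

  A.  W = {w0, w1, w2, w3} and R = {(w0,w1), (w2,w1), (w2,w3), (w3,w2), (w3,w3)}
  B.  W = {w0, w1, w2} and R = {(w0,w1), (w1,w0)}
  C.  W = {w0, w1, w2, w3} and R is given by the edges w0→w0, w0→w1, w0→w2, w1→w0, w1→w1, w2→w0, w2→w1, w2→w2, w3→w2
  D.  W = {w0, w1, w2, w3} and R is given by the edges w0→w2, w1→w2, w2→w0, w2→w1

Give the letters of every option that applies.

A, B, D

The schema Np → Pp is axiom D; it is valid on a frame iff R is serial.
(A) R is not serial (w1 has no R-successor), so the schema fails here.
(B) R is not serial (w2 has no R-successor), so the schema fails here.
(C) R is serial (every world has an R-successor), so the schema is valid here.
(D) R is not serial (w3 has no R-successor), so the schema fails here.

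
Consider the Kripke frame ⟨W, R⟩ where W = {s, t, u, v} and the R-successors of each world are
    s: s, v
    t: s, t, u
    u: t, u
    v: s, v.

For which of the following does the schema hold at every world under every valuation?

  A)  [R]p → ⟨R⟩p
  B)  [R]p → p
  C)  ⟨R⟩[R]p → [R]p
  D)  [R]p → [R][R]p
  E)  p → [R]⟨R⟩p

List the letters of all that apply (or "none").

A, B

R is reflexive: each world relates to itself.
R is not symmetric: t R s but not s R t.
R is not transitive: t R s and s R v but not t R v.
R is not euclidean: t R s and t R t but not s R t.
R is serial: every world has an R-successor.
(A) [R]p → ⟨R⟩p (axiom D) characterises the serial frames. R is serial — valid.
(B) [R]p → p (axiom T) characterises the reflexive frames. R is reflexive — valid.
(C) ⟨R⟩[R]p → [R]p is the dual of axiom 5; it is valid on a frame exactly when R is euclidean. R is not euclidean, so not valid.
(D) [R]p → [R][R]p (axiom 4) characterises the transitive frames. R is not transitive — not valid.
(E) p → [R]⟨R⟩p (axiom B) characterises the symmetric frames. R is not symmetric — not valid.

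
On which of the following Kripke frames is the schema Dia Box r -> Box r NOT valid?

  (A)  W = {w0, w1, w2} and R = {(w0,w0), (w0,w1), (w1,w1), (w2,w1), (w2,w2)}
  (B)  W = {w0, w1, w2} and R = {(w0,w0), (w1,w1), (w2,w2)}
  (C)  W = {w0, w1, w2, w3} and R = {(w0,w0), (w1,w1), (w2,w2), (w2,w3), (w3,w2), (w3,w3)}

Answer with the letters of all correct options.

The schema Dia Box r -> Box r is the dual of axiom 5; it is valid on a frame iff R is euclidean.
(A) R is not euclidean (w0 R w1 and w0 R w0 but not w1 R w0), so the schema fails here.
(B) R is euclidean (any two R-successors of the same world are R-related), so the schema is valid here.
(C) R is euclidean (any two R-successors of the same world are R-related), so the schema is valid here.

A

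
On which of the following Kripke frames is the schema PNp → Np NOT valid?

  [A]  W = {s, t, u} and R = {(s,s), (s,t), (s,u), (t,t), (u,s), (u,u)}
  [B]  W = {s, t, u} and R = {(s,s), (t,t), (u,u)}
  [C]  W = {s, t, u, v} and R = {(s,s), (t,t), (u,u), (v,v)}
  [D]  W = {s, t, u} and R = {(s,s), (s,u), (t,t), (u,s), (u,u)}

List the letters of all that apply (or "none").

A

The schema PNp → Np is the dual of axiom 5; it is valid on a frame iff R is euclidean.
(A) R is not euclidean (s R t and s R s but not t R s), so the schema fails here.
(B) R is euclidean (any two R-successors of the same world are R-related), so the schema is valid here.
(C) R is euclidean (any two R-successors of the same world are R-related), so the schema is valid here.
(D) R is euclidean (any two R-successors of the same world are R-related), so the schema is valid here.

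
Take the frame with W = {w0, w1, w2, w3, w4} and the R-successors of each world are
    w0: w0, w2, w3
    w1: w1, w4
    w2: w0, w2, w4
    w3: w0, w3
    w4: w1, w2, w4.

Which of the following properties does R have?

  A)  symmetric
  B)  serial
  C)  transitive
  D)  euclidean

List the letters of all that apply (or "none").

(A) symmetric: every R-edge is matched by its reverse.
(B) serial: every world has an R-successor.
(C) not transitive: w0 R w2 and w2 R w4 but not w0 R w4.
(D) not euclidean: w0 R w2 and w0 R w3 but not w2 R w3.

A, B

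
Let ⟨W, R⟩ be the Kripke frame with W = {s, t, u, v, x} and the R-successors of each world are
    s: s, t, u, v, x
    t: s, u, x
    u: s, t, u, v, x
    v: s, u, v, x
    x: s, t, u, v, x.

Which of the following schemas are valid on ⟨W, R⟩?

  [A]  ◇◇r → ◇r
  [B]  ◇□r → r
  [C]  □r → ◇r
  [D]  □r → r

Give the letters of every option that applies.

B, C

R is not reflexive: not t R t.
R is symmetric: every R-edge is matched by its reverse.
R is not transitive: t R s and s R t but not t R t.
R is serial: every world has an R-successor.
(A) ◇◇r → ◇r is the dual of axiom 4; it is valid on a frame exactly when R is transitive. R is not transitive, so not valid.
(B) ◇□r → r (the dual of axiom B) characterises the symmetric frames. R is symmetric — valid.
(C) □r → ◇r is axiom D, which corresponds to seriality. R is serial — valid.
(D) axiom T: valid iff R is reflexive. R is not reflexive — not valid.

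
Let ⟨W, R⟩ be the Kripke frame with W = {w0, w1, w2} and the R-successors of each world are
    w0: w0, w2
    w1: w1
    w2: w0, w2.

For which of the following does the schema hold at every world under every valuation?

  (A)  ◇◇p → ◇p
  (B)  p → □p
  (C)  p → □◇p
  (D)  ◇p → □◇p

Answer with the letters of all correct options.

R is symmetric: every R-edge is matched by its reverse.
R is transitive: R is closed under composition.
R is euclidean: any two R-successors of the same world are R-related.
R is not a subset of the identity: w0 R w2 with w0 ≠ w2.
(A) ◇◇p → ◇p (the dual of axiom 4) characterises the transitive frames. R is transitive — valid.
(B) p → □p (equivalent to ◇p→p) corresponds to R being a subset of the identity. Here R ⊄ identity, so not valid.
(C) p → □◇p is axiom B, which corresponds to symmetry. R is symmetric — valid.
(D) axiom 5: valid iff R is euclidean. R is euclidean — valid.

A, C, D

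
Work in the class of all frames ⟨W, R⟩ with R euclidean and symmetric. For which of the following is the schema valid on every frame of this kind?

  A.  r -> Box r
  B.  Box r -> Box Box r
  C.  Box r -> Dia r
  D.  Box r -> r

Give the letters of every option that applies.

A symmetric euclidean relation is transitive (uRv and vRw give vRu by symmetry, then uRw by the euclidean condition, applied at v).
(A) r -> Box r (equivalent to ◇p→p) corresponds to R being a subset of the identity. Such an R need not be a subset of the identity, so not valid.
(B) axiom 4: valid iff R is transitive. Every such R is transitive — valid.
(C) axiom D: valid iff R is serial. Such an R need not be serial — not valid.
(D) Box r -> r is axiom T; it is valid on a frame exactly when R is reflexive. Such an R need not be reflexive, so not valid.

B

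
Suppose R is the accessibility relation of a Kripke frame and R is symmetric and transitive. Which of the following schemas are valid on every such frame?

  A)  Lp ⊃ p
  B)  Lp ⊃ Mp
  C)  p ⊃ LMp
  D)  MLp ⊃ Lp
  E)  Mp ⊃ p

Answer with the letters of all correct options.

C, D

A symmetric transitive relation is euclidean (uRv and uRw give vRu by symmetry, then vRw by transitivity).
(A) axiom T: valid iff R is reflexive. Such an R need not be reflexive — not valid.
(B) Lp ⊃ Mp (axiom D) characterises the serial frames. Such an R need not be serial — not valid.
(C) axiom B: valid iff R is symmetric. Every such R is symmetric — valid.
(D) MLp ⊃ Lp is the dual of axiom 5, which corresponds to the euclidean property. Every such R is euclidean — valid.
(E) Mp ⊃ p (the converse of T) corresponds to R being a subset of the identity. Such an R need not be a subset of the identity, so not valid.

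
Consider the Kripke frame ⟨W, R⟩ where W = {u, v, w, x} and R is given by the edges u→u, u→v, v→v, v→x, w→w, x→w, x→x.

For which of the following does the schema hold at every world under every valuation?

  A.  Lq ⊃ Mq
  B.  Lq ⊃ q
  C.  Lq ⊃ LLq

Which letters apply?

A, B

R is reflexive: each world relates to itself.
R is not transitive: u R v and v R x but not u R x.
R is serial: every world has an R-successor.
(A) Lq ⊃ Mq is axiom D, which corresponds to seriality. R is serial — valid.
(B) Lq ⊃ q is axiom T, which corresponds to reflexivity. R is reflexive — valid.
(C) Lq ⊃ LLq is axiom 4; it is valid on a frame exactly when R is transitive. R is not transitive, so not valid.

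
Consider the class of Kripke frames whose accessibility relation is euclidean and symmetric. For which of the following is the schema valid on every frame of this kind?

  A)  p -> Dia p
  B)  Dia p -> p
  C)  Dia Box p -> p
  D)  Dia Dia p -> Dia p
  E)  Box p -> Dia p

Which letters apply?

A symmetric euclidean relation is transitive (uRv and vRw give vRu by symmetry, then uRw by the euclidean condition, applied at v).
(A) p -> Dia p is the dual of axiom T, which corresponds to reflexivity. Such an R need not be reflexive — not valid.
(B) Dia p -> p is the converse of T; it holds exactly when R ⊆ identity. Such an R need not be a subset of the identity — not valid.
(C) Dia Box p -> p (the dual of axiom B) characterises the symmetric frames. Every such R is symmetric — valid.
(D) Dia Dia p -> Dia p is the dual of axiom 4, which corresponds to transitivity. Every such R is transitive — valid.
(E) axiom D: valid iff R is serial. Such an R need not be serial — not valid.

C, D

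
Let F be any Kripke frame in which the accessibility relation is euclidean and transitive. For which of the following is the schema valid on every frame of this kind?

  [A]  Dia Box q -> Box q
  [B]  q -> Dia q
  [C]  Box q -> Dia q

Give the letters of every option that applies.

A

(A) Dia Box q -> Box q (the dual of axiom 5) characterises the euclidean frames. Every such R is euclidean — valid.
(B) q -> Dia q is the dual of axiom T, which corresponds to reflexivity. Such an R need not be reflexive — not valid.
(C) axiom D: valid iff R is serial. Such an R need not be serial — not valid.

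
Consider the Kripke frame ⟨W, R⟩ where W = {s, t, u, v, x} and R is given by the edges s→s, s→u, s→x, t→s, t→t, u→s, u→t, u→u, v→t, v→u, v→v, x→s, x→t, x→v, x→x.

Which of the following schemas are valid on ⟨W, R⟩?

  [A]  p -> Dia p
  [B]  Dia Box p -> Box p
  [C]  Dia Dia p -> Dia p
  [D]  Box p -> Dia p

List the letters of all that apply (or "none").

A, D

R is reflexive: each world relates to itself.
R is not transitive: s R u and u R t but not s R t.
R is not euclidean: s R u and s R x but not u R x.
R is serial: every world has an R-successor.
(A) p -> Dia p is the dual of axiom T, which corresponds to reflexivity. R is reflexive — valid.
(B) the dual of axiom 5: valid iff R is euclidean. R is not euclidean — not valid.
(C) the dual of axiom 4: valid iff R is transitive. R is not transitive — not valid.
(D) Box p -> Dia p is axiom D, which corresponds to seriality. R is serial — valid.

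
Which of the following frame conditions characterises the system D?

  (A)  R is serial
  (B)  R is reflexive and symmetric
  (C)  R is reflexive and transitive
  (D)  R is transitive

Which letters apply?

(A) D is sound and complete for exactly this class.
(B) this class determines B (= KTB), not D.
(C) this class determines S4, not D.
(D) this class determines K4, not D.

A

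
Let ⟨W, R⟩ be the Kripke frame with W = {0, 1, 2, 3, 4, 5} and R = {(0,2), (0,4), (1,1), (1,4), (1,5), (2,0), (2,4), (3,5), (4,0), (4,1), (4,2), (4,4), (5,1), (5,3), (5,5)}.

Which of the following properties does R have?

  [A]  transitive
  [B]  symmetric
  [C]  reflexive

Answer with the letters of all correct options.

B

(A) not transitive: 0 R 2 and 2 R 0 but not 0 R 0.
(B) symmetric: every R-edge is matched by its reverse.
(C) not reflexive: not 0 R 0.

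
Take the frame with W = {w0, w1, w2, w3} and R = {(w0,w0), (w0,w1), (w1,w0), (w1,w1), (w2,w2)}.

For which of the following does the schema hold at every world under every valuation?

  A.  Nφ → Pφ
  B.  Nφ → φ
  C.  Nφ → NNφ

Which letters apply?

C

R is not reflexive: not w3 R w3.
R is transitive: R is closed under composition.
R is not serial: w3 has no R-successor.
(A) Nφ → Pφ (axiom D) characterises the serial frames. R is not serial — not valid.
(B) axiom T: valid iff R is reflexive. R is not reflexive — not valid.
(C) Nφ → NNφ is axiom 4, which corresponds to transitivity. R is transitive — valid.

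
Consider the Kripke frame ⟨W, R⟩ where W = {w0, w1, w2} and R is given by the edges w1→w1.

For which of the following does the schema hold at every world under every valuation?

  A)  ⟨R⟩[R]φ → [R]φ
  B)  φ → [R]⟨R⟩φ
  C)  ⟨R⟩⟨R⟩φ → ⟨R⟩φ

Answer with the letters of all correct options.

A, B, C

R is symmetric: every R-edge is matched by its reverse.
R is transitive: R is closed under composition.
R is euclidean: any two R-successors of the same world are R-related.
(A) ⟨R⟩[R]φ → [R]φ is the dual of axiom 5, which corresponds to the euclidean property. R is euclidean — valid.
(B) φ → [R]⟨R⟩φ (axiom B) characterises the symmetric frames. R is symmetric — valid.
(C) ⟨R⟩⟨R⟩φ → ⟨R⟩φ is the dual of axiom 4, which corresponds to transitivity. R is transitive — valid.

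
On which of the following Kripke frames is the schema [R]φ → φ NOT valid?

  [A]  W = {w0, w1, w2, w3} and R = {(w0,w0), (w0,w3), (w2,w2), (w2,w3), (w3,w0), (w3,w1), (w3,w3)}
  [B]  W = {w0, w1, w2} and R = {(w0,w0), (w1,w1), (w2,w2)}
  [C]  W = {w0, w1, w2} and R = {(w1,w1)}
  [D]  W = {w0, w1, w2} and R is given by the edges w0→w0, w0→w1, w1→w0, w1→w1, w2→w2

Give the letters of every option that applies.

The schema [R]φ → φ is axiom T; it is valid on a frame iff R is reflexive.
(A) R is not reflexive (not w1 R w1), so the schema fails here.
(B) R is reflexive (each world relates to itself), so the schema is valid here.
(C) R is not reflexive (not w0 R w0), so the schema fails here.
(D) R is reflexive (each world relates to itself), so the schema is valid here.

A, C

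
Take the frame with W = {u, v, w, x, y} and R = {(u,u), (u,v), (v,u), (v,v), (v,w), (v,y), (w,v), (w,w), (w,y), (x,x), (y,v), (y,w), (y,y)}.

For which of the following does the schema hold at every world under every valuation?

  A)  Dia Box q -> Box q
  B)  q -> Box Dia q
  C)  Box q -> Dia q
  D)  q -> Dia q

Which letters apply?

R is reflexive: each world relates to itself.
R is symmetric: every R-edge is matched by its reverse.
R is not euclidean: v R u and v R w but not u R w.
R is serial: every world has an R-successor.
(A) Dia Box q -> Box q (the dual of axiom 5) characterises the euclidean frames. R is not euclidean — not valid.
(B) q -> Box Dia q is axiom B, which corresponds to symmetry. R is symmetric — valid.
(C) Box q -> Dia q is axiom D, which corresponds to seriality. R is serial — valid.
(D) q -> Dia q (the dual of axiom T) characterises the reflexive frames. R is reflexive — valid.

B, C, D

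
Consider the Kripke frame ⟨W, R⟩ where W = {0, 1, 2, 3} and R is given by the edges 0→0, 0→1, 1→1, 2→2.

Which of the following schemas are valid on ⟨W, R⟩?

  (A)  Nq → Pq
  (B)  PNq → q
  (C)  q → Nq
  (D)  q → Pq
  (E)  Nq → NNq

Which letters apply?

R is not reflexive: not 3 R 3.
R is not symmetric: 0 R 1 but not 1 R 0.
R is transitive: R is closed under composition.
R is not serial: 3 has no R-successor.
R is not a subset of the identity: 0 R 1 with 0 ≠ 1.
(A) Nq → Pq is axiom D; it is valid on a frame exactly when R is serial. R is not serial, so not valid.
(B) the dual of axiom B: valid iff R is symmetric. R is not symmetric — not valid.
(C) q → Nq is valid only on frames where every R-edge is a self-loop. Here R ⊄ identity — not valid.
(D) the dual of axiom T: valid iff R is reflexive. R is not reflexive — not valid.
(E) Nq → NNq is axiom 4; it is valid on a frame exactly when R is transitive. R is transitive, so valid.

E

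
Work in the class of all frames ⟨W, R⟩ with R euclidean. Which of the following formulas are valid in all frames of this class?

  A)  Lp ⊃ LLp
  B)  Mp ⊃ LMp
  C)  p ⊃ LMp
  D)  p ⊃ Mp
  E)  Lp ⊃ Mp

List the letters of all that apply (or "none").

B

(A) Lp ⊃ LLp (axiom 4) characterises the transitive frames. Such an R need not be transitive — not valid.
(B) Mp ⊃ LMp is axiom 5, which corresponds to the euclidean property. Every such R is euclidean — valid.
(C) p ⊃ LMp is axiom B, which corresponds to symmetry. Such an R need not be symmetric — not valid.
(D) p ⊃ Mp is the dual of axiom T; it is valid on a frame exactly when R is reflexive. Such an R need not be reflexive, so not valid.
(E) Lp ⊃ Mp is axiom D; it is valid on a frame exactly when R is serial. Such an R need not be serial, so not valid.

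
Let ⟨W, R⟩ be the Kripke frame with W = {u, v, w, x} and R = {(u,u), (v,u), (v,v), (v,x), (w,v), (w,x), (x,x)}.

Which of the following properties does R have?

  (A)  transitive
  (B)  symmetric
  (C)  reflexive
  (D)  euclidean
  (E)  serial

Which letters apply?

E

(A) not transitive: w R v and v R u but not w R u.
(B) not symmetric: v R u but not u R v.
(C) not reflexive: not w R w.
(D) not euclidean: v R u and v R v but not u R v.
(E) serial: every world has an R-successor.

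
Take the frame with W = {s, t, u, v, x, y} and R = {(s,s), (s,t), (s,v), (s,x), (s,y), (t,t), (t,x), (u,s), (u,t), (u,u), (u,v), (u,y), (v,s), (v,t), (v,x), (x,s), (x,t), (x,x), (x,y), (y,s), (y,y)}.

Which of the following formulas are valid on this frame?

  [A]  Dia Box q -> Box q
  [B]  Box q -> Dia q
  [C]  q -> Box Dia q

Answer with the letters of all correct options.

R is not symmetric: s R t but not t R s.
R is not euclidean: s R t and s R s but not t R s.
R is serial: every world has an R-successor.
(A) the dual of axiom 5: valid iff R is euclidean. R is not euclidean — not valid.
(B) Box q -> Dia q (axiom D) characterises the serial frames. R is serial — valid.
(C) q -> Box Dia q (axiom B) characterises the symmetric frames. R is not symmetric — not valid.

B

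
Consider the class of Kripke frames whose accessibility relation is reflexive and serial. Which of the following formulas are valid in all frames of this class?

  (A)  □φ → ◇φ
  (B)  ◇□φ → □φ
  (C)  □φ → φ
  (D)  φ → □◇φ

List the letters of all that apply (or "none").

(A) axiom D: valid iff R is serial. Every such R is serial — valid.
(B) the dual of axiom 5: valid iff R is euclidean. Such an R need not be euclidean — not valid.
(C) axiom T: valid iff R is reflexive. Every such R is reflexive — valid.
(D) axiom B: valid iff R is symmetric. Such an R need not be symmetric — not valid.

A, C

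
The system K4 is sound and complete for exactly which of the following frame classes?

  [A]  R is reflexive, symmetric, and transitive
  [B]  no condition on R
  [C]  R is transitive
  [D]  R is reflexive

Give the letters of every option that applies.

(A) this class determines S5, not K4.
(B) this class determines K, not K4.
(C) K4 is sound and complete for exactly this class.
(D) this class determines T (= KT), not K4.

C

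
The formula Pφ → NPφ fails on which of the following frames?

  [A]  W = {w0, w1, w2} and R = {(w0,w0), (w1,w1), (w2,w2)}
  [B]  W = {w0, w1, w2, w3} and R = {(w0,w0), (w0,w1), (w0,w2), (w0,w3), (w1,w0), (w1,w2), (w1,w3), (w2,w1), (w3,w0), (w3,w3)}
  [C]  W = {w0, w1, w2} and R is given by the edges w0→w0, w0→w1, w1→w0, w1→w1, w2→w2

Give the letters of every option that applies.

The schema Pφ → NPφ is axiom 5; it is valid on a frame iff R is euclidean.
(A) R is euclidean (any two R-successors of the same world are R-related), so the schema is valid here.
(B) R is not euclidean (w0 R w2 and w0 R w0 but not w2 R w0), so the schema fails here.
(C) R is euclidean (any two R-successors of the same world are R-related), so the schema is valid here.

B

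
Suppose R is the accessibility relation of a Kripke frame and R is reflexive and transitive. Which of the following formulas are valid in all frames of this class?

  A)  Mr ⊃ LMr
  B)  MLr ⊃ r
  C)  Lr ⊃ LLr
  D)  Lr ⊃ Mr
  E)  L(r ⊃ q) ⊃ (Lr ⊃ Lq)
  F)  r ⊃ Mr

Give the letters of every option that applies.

Reflexive relations are serial.
(A) Mr ⊃ LMr is axiom 5; it is valid on a frame exactly when R is euclidean. Such an R need not be euclidean, so not valid.
(B) MLr ⊃ r is the dual of axiom B, which corresponds to symmetry. Such an R need not be symmetric — not valid.
(C) axiom 4: valid iff R is transitive. Every such R is transitive — valid.
(D) Lr ⊃ Mr is axiom D, which corresponds to seriality. Every such R is serial — valid.
(E) L(r ⊃ q) ⊃ (Lr ⊃ Lq) is axiom K, valid on every Kripke frame — valid.
(F) r ⊃ Mr (the dual of axiom T) characterises the reflexive frames. Every such R is reflexive — valid.

C, D, E, F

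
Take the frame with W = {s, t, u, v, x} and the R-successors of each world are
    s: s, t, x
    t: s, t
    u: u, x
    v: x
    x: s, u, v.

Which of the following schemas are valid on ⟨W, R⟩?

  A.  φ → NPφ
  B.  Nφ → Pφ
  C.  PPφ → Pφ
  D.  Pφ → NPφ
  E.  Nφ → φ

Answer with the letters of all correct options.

R is not reflexive: not v R v.
R is symmetric: every R-edge is matched by its reverse.
R is not transitive: s R x and x R u but not s R u.
R is not euclidean: s R t and s R x but not t R x.
R is serial: every world has an R-successor.
(A) axiom B: valid iff R is symmetric. R is symmetric — valid.
(B) Nφ → Pφ (axiom D) characterises the serial frames. R is serial — valid.
(C) PPφ → Pφ is the dual of axiom 4; it is valid on a frame exactly when R is transitive. R is not transitive, so not valid.
(D) Pφ → NPφ is axiom 5, which corresponds to the euclidean property. R is not euclidean — not valid.
(E) Nφ → φ is axiom T; it is valid on a frame exactly when R is reflexive. R is not reflexive, so not valid.

A, B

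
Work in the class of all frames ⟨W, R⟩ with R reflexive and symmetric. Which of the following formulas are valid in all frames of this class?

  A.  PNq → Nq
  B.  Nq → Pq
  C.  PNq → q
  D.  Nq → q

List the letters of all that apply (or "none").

B, C, D

Reflexive relations are serial.
(A) PNq → Nq is the dual of axiom 5, which corresponds to the euclidean property. Such an R need not be euclidean — not valid.
(B) Nq → Pq (axiom D) characterises the serial frames. Every such R is serial — valid.
(C) the dual of axiom B: valid iff R is symmetric. Every such R is symmetric — valid.
(D) Nq → q is axiom T, which corresponds to reflexivity. Every such R is reflexive — valid.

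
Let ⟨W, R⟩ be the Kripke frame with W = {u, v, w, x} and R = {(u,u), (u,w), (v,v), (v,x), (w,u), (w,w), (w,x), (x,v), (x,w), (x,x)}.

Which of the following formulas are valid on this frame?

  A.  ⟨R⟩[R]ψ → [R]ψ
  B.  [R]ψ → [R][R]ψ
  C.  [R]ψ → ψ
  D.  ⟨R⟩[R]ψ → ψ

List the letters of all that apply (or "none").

R is reflexive: each world relates to itself.
R is symmetric: every R-edge is matched by its reverse.
R is not transitive: u R w and w R x but not u R x.
R is not euclidean: w R u and w R x but not u R x.
(A) ⟨R⟩[R]ψ → [R]ψ is the dual of axiom 5; it is valid on a frame exactly when R is euclidean. R is not euclidean, so not valid.
(B) [R]ψ → [R][R]ψ is axiom 4, which corresponds to transitivity. R is not transitive — not valid.
(C) [R]ψ → ψ (axiom T) characterises the reflexive frames. R is reflexive — valid.
(D) the dual of axiom B: valid iff R is symmetric. R is symmetric — valid.

C, D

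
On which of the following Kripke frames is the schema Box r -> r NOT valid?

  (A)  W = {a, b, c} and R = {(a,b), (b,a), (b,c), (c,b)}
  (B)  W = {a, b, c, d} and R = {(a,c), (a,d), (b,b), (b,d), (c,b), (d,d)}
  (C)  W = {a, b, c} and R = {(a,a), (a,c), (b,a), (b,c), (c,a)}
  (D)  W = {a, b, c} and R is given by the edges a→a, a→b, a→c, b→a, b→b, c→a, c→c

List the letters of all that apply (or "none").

A, B, C

The schema Box r -> r is axiom T; it is valid on a frame iff R is reflexive.
(A) R is not reflexive (not a R a), so the schema fails here.
(B) R is not reflexive (not a R a), so the schema fails here.
(C) R is not reflexive (not b R b), so the schema fails here.
(D) R is reflexive (each world relates to itself), so the schema is valid here.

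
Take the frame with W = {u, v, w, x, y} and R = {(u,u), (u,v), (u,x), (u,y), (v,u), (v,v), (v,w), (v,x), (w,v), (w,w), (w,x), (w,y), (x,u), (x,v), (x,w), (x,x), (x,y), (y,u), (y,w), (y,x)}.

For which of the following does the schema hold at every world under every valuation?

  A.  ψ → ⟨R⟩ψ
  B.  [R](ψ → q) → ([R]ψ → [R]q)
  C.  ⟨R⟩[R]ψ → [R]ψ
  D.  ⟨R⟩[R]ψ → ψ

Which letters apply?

R is not reflexive: not y R y.
R is symmetric: every R-edge is matched by its reverse.
R is not euclidean: u R v and u R y but not v R y.
(A) ψ → ⟨R⟩ψ is the dual of axiom T, which corresponds to reflexivity. R is not reflexive — not valid.
(B) this is just K, valid on every normal frame.
(C) ⟨R⟩[R]ψ → [R]ψ (the dual of axiom 5) characterises the euclidean frames. R is not euclidean — not valid.
(D) ⟨R⟩[R]ψ → ψ is the dual of axiom B, which corresponds to symmetry. R is symmetric — valid.

B, D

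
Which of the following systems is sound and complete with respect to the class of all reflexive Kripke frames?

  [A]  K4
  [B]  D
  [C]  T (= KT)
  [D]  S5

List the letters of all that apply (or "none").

C

(A) K4 is determined by the class of transitive frames.
(B) D is determined by the class of serial frames.
(C) T (= KT) is determined by exactly this class.
(D) S5 is determined by the class of reflexive, symmetric, and transitive frames.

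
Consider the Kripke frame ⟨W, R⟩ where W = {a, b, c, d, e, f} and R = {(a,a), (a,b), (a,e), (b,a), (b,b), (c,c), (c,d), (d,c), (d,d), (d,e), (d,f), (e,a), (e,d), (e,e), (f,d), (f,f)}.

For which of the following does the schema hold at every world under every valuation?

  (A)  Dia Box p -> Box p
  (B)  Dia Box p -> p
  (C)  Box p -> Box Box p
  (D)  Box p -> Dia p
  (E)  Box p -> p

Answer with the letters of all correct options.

B, D, E

R is reflexive: each world relates to itself.
R is symmetric: every R-edge is matched by its reverse.
R is not transitive: a R e and e R d but not a R d.
R is not euclidean: a R b and a R e but not b R e.
R is serial: every world has an R-successor.
(A) Dia Box p -> Box p is the dual of axiom 5, which corresponds to the euclidean property. R is not euclidean — not valid.
(B) Dia Box p -> p is the dual of axiom B, which corresponds to symmetry. R is symmetric — valid.
(C) Box p -> Box Box p (axiom 4) characterises the transitive frames. R is not transitive — not valid.
(D) axiom D: valid iff R is serial. R is serial — valid.
(E) Box p -> p (axiom T) characterises the reflexive frames. R is reflexive — valid.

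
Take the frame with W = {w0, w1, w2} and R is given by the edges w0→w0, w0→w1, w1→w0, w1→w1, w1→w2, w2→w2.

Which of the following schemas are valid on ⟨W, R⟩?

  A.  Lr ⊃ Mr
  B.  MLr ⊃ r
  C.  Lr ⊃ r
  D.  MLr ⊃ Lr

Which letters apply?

A, C

R is reflexive: each world relates to itself.
R is not symmetric: w1 R w2 but not w2 R w1.
R is not euclidean: w1 R w0 and w1 R w2 but not w0 R w2.
R is serial: every world has an R-successor.
(A) Lr ⊃ Mr (axiom D) characterises the serial frames. R is serial — valid.
(B) MLr ⊃ r is the dual of axiom B; it is valid on a frame exactly when R is symmetric. R is not symmetric, so not valid.
(C) Lr ⊃ r (axiom T) characterises the reflexive frames. R is reflexive — valid.
(D) the dual of axiom 5: valid iff R is euclidean. R is not euclidean — not valid.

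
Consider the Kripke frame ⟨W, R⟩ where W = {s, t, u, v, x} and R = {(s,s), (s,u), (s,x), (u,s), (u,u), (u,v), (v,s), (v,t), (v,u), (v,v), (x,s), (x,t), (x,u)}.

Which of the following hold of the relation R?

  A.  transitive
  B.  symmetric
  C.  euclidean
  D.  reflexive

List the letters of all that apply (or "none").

none

(A) not transitive: s R u and u R v but not s R v.
(B) not symmetric: v R s but not s R v.
(C) not euclidean: s R u and s R x but not u R x.
(D) not reflexive: not t R t.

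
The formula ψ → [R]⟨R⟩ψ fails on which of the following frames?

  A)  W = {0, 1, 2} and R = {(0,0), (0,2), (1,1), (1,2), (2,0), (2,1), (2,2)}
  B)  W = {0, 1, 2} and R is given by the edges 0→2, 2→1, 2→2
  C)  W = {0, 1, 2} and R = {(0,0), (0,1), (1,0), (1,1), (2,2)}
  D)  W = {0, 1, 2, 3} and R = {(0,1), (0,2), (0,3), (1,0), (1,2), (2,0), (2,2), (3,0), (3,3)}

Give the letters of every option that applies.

B, D

The schema ψ → [R]⟨R⟩ψ is axiom B; it is valid on a frame iff R is symmetric.
(A) R is symmetric (every R-edge is matched by its reverse), so the schema is valid here.
(B) R is not symmetric (0 R 2 but not 2 R 0), so the schema fails here.
(C) R is symmetric (every R-edge is matched by its reverse), so the schema is valid here.
(D) R is not symmetric (1 R 2 but not 2 R 1), so the schema fails here.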